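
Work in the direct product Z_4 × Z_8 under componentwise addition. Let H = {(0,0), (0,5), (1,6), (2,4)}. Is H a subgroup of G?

(0,5) ∈ H but its inverse (0,3) ∉ H, so H is not a subgroup.

No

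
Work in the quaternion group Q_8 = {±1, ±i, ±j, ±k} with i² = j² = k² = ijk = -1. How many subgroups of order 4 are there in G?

3

|G| = 8 and 4 | 8, so subgroups of order 4 are possible by Lagrange.
The subgroups of order 4 are: {1, -1, i, -i}; {1, -1, j, -j}; {1, -1, k, -k}.
So G has 3 subgroups of order 4.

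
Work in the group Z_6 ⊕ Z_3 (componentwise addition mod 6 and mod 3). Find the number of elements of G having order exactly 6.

An element (a,b) has order lcm(ord(a), ord(b)); count pairs with lcm equal to 6.
Enumerating gives 8 such elements.

8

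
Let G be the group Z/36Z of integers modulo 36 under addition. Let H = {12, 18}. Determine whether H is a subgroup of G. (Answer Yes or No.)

The identity 0 ∉ H, so H is not a subgroup.

No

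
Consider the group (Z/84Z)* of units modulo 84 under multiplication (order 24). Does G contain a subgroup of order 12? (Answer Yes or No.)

Yes

12 | 24. A subgroup of order 12 is {1, 11, 13, 23, 25, 37, 47, 59, 61, 71, 73, 83}.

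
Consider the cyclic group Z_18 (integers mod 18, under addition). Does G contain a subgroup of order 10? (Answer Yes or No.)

10 does not divide |G| = 18, so by Lagrange no subgroup of order 10 exists.

No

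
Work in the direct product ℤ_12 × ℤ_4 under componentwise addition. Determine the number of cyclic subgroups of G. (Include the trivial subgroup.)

20

Each element a generates a cyclic subgroup ⟨a⟩; distinct elements may generate the same one (a cyclic group of order d has φ(d) generators).
Cyclic subgroups by order — order 1: 1; order 2: 3; order 3: 1; order 4: 6; order 6: 3; order 12: 6.
Total: 20.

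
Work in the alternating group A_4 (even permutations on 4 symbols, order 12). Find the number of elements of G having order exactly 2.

3

The elements of order 2 are: (1 2)(3 4), (1 3)(2 4), (1 4)(2 3).
That's 3.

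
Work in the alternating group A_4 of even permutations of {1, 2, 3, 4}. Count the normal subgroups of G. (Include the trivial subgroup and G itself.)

G has 10 subgroups. Checking conjugation-invariance by order — order 1: 1/1 normal; order 2: 0/3 normal; order 3: 0/4 normal; order 4: 1/1 normal; order 12: 1/1 normal.
Total normal subgroups: 3.

3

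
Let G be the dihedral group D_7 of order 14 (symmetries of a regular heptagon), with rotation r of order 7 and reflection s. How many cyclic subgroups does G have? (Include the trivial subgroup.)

9

Group the elements of G by the cyclic subgroup they generate; each cyclic subgroup of order d accounts for φ(d) elements.
Cyclic subgroups by order — order 1: 1; order 2: 7; order 7: 1.
Total: 9.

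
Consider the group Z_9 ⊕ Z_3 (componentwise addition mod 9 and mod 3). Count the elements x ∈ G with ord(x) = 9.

An element (a,b) has order lcm(ord(a), ord(b)); count pairs with lcm equal to 9.
Enumerating gives 18 such elements.

18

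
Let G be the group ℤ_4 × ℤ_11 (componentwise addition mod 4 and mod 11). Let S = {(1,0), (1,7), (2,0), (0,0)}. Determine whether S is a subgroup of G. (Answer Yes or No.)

No

(1,7) ∈ S but its inverse (3,4) ∉ S, so S is not a subgroup.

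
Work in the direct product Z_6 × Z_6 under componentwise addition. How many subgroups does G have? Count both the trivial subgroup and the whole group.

|G| = 36, so by Lagrange every subgroup order divides 36. Divisors: 1, 2, 3, 4, 6, 9, 12, 18, 36.
Subgroups by order — order 1: 1; order 2: 3; order 3: 4; order 4: 1; order 6: 12; order 9: 1; order 12: 4; order 18: 3; order 36: 1.
Total: 1 + 3 + 4 + 1 + 12 + 1 + 4 + 3 + 1 = 30.

30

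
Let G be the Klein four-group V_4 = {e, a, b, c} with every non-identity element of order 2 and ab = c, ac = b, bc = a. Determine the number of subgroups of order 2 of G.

|G| = 4 and 2 | 4, so subgroups of order 2 are possible by Lagrange.
The subgroups of order 2 are: {e, a}; {e, b}; {e, c}.
So G has 3 subgroups of order 2.

3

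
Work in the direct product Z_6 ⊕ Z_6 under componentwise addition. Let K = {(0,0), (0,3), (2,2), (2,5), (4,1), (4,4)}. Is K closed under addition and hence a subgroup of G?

Yes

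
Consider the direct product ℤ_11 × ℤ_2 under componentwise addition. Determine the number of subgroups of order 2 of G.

1

|G| = 22 and 2 | 22, so subgroups of order 2 are possible by Lagrange.
The subgroups of order 2 are: {(0,0), (0,1)}.
So G has 1 subgroup of order 2.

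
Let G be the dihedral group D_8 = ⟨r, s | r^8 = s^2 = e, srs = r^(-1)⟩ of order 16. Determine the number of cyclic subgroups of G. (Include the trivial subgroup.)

12

A cyclic subgroup of order d is generated by each of its φ(d) elements of order d, so the cyclic subgroups of order d number (#elements of order d)/φ(d).
Cyclic subgroups by order — order 1: 1; order 2: 9; order 4: 1; order 8: 1.
Total: 12.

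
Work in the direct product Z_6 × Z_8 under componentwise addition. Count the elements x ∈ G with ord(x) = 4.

An element (a,b) has order lcm(ord(a), ord(b)); count pairs with lcm equal to 4.
Enumerating gives 4 such elements.

4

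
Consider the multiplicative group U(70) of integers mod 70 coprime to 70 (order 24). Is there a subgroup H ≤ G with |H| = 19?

No

19 does not divide |G| = 24, so by Lagrange no subgroup of order 19 exists.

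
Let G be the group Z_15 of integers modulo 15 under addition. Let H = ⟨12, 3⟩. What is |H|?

|⟨12⟩| = 5 and |⟨3⟩| = 5, so |H| is a multiple of lcm(5, 5) = 5 and divides |G| = 15.
Closing under the operation: H = {0, 3, 6, 9, 12}, so |H| = 5.

5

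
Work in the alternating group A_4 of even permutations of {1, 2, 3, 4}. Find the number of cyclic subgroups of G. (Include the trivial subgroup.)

8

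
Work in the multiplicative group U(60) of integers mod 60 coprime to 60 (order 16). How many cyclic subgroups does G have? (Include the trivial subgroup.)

12

Each element a generates a cyclic subgroup ⟨a⟩; distinct elements may generate the same one (a cyclic group of order d has φ(d) generators).
Cyclic subgroups by order — order 1: 1; order 2: 7; order 4: 4.
Total: 12.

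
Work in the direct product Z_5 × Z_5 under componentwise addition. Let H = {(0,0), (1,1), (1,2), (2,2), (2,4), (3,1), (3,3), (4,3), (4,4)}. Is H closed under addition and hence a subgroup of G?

No

|H| = 9 does not divide |G| = 25, so by Lagrange H is not a subgroup.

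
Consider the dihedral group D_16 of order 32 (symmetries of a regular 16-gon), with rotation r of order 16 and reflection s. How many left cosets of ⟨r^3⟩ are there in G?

2

|⟨r^3⟩| = 16 and |G| = 32.
By Lagrange, [G : H] = |G|/|H| = 32/16 = 2.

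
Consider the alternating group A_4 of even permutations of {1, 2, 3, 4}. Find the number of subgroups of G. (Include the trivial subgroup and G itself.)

10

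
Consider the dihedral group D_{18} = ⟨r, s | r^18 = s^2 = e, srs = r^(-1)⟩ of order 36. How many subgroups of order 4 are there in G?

9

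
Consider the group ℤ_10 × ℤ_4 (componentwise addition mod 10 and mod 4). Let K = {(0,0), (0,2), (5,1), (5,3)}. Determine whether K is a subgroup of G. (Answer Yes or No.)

Yes

|K| = 4 divides |G| = 40, consistent with Lagrange.
K contains the identity, every element's inverse is in K, and K is closed under +: it is a subgroup.
In fact K = ⟨(5,3)⟩.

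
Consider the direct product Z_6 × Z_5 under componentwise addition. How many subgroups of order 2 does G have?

1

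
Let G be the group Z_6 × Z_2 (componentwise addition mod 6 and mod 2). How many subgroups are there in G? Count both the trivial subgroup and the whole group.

10

|G| = 12, so by Lagrange every subgroup order divides 12. Divisors: 1, 2, 3, 4, 6, 12.
Subgroups by order — order 1: 1; order 2: 3; order 3: 1; order 4: 1; order 6: 3; order 12: 1.
Total: 1 + 3 + 1 + 1 + 3 + 1 = 10.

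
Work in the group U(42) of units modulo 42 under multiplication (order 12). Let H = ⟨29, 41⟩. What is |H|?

4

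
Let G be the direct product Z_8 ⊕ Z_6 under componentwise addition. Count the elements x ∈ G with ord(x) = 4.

4

An element (a,b) has order lcm(ord(a), ord(b)); count pairs with lcm equal to 4.
Enumerating gives 4 such elements.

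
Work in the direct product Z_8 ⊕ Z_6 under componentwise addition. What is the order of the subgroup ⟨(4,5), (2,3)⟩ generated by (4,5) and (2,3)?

|⟨(4,5)⟩| = 6 and |⟨(2,3)⟩| = 4, so |H| is a multiple of lcm(6, 4) = 12 and divides |G| = 48.
Closing under the operation: H = {(0,0), (0,1), (0,2), (0,3), (0,4), (0,5), (2,0), (2,1), (2,2), (2,3), (2,4), (2,5), (4,0), (4,1), (4,2), (4,3), (4,4), (4,5), (6,0), (6,1), (6,2), (6,3), (6,4), (6,5)}, so |H| = 24.

24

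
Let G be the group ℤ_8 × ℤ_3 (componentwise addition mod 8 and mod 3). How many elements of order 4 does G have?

2

An element (a,b) has order lcm(ord(a), ord(b)); count pairs with lcm equal to 4.
Enumerating gives 2 such elements.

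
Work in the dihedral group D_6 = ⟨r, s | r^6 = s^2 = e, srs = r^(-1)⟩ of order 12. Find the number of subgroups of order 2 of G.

|G| = 12 and 2 | 12, so subgroups of order 2 are possible by Lagrange.
The subgroups of order 2 are: {e, r^2s}; {e, r^3}; {e, r^3s}; {e, r^4s}; … (7 in all).
So G has 7 subgroups of order 2.

7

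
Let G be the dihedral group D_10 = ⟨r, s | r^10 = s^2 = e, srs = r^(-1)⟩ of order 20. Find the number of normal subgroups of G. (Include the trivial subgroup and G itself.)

G has 22 subgroups. Checking conjugation-invariance by order — order 1: 1/1 normal; order 2: 1/11 normal; order 4: 0/5 normal; order 5: 1/1 normal; order 10: 3/3 normal; order 20: 1/1 normal.
Total normal subgroups: 7.

7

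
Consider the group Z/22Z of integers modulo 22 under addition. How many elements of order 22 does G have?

10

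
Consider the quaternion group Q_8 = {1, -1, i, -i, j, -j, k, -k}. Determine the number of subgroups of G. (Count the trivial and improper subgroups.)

|G| = 8, so by Lagrange every subgroup order divides 8. Divisors: 1, 2, 4, 8.
Subgroups by order — order 1: 1; order 2: 1; order 4: 3; order 8: 1.
Total: 1 + 1 + 3 + 1 = 6.

6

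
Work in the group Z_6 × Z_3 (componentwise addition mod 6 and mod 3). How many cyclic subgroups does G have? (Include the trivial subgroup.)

A cyclic subgroup of order d is generated by each of its φ(d) elements of order d, so the cyclic subgroups of order d number (#elements of order d)/φ(d).
Cyclic subgroups by order — order 1: 1; order 2: 1; order 3: 4; order 6: 4.
Total: 10.

10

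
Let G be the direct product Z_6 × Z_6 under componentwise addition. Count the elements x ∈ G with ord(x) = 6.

24

An element (a,b) has order lcm(ord(a), ord(b)); count pairs with lcm equal to 6.
Enumerating gives 24 such elements.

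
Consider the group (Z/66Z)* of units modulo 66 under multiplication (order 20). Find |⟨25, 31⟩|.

|⟨25⟩| = 5 and |⟨31⟩| = 5, so |H| is a multiple of lcm(5, 5) = 5 and divides |G| = 20.
Closing under the operation: H = {1, 25, 31, 37, 49}, so |H| = 5.

5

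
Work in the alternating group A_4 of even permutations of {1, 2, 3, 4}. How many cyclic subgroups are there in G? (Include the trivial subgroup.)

8

Group the elements of G by the cyclic subgroup they generate; each cyclic subgroup of order d accounts for φ(d) elements.
Cyclic subgroups by order — order 1: 1; order 2: 3; order 3: 4.
Total: 8.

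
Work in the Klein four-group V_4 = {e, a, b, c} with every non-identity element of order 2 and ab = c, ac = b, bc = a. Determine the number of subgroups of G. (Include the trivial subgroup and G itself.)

|G| = 4, so by Lagrange every subgroup order divides 4. Divisors: 1, 2, 4.
Subgroups by order — order 1: 1; order 2: 3; order 4: 1.
Total: 1 + 3 + 1 = 5.

5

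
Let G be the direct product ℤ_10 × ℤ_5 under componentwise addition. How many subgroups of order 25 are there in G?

1

|G| = 50 and 25 | 50, so subgroups of order 25 are possible by Lagrange.
The subgroups of order 25 are: {(0,0), (0,1), (0,2), (0,3), (0,4), (2,0), (2,1), (2,2), (2,3), (2,4), (4,0), (4,1), (4,2), (4,3), (4,4), (6,0), (6,1), (6,2), (6,3), (6,4), (8,0), (8,1), (8,2), (8,3), (8,4)}.
So G has 1 subgroup of order 25.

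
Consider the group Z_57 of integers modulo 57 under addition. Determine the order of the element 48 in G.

19

In Z_57, the order of an element a is n/gcd(a, n).
gcd(48, 57) = 3, so |⟨48⟩| = 57/3 = 19.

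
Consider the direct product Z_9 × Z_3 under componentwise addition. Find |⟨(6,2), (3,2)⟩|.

|⟨(6,2)⟩| = 3 and |⟨(3,2)⟩| = 3, so |H| is a multiple of lcm(3, 3) = 3 and divides |G| = 27.
Closing under the operation: H = {(0,0), (0,1), (0,2), (3,0), (3,1), (3,2), (6,0), (6,1), (6,2)}, so |H| = 9.

9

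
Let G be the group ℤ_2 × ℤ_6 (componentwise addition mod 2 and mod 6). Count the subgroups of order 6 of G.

3

|G| = 12 and 6 | 12, so subgroups of order 6 are possible by Lagrange.
The subgroups of order 6 are: {(0,0), (0,1), (0,2), (0,3), (0,4), (0,5)}; {(0,0), (0,2), (0,4), (1,0), (1,2), (1,4)}; {(0,0), (0,2), (0,4), (1,1), (1,3), (1,5)}.
So G has 3 subgroups of order 6.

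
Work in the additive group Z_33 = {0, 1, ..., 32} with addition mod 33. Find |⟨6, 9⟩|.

11

|⟨6⟩| = 11 and |⟨9⟩| = 11, so |H| is a multiple of lcm(11, 11) = 11 and divides |G| = 33.
Closing under the operation: H = {0, 3, 6, 9, 12, 15, 18, 21, 24, 27, 30}, so |H| = 11.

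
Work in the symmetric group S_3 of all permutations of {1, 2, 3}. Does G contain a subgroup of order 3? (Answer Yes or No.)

3 | 6. A subgroup of order 3 is {e, (1 2 3), (1 3 2)}.

Yes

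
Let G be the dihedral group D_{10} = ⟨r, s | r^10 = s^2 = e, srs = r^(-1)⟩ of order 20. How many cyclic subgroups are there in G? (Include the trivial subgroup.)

14

Group the elements of G by the cyclic subgroup they generate; each cyclic subgroup of order d accounts for φ(d) elements.
Cyclic subgroups by order — order 1: 1; order 2: 11; order 5: 1; order 10: 1.
Total: 14.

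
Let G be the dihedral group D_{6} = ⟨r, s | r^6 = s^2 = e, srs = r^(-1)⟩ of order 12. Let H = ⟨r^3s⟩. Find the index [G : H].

|⟨r^3s⟩| = 2 and |G| = 12.
By Lagrange, [G : H] = |G|/|H| = 12/2 = 6.

6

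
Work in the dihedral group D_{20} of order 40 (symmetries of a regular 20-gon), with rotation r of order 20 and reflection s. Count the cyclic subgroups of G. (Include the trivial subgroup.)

Group the elements of G by the cyclic subgroup they generate; each cyclic subgroup of order d accounts for φ(d) elements.
Cyclic subgroups by order — order 1: 1; order 2: 21; order 4: 1; order 5: 1; order 10: 1; order 20: 1.
Total: 26.

26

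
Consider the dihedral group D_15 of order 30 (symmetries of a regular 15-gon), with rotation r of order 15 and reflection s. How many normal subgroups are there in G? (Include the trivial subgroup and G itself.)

G has 28 subgroups. Checking conjugation-invariance by order — order 1: 1/1 normal; order 2: 0/15 normal; order 3: 1/1 normal; order 5: 1/1 normal; order 6: 0/5 normal; order 10: 0/3 normal; order 15: 1/1 normal; order 30: 1/1 normal.
Total normal subgroups: 5.

5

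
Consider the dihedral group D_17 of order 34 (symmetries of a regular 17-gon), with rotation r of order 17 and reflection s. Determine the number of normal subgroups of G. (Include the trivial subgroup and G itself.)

3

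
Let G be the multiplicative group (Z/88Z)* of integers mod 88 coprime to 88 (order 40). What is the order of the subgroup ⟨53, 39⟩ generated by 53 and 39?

20

|⟨53⟩| = 10 and |⟨39⟩| = 10, so |H| is a multiple of lcm(10, 10) = 10 and divides |G| = 40.
Closing under the operation: H = {1, 5, 7, 9, 19, 25, 35, 37, 39, 43, 45, 49, 51, 53, 63, 69, 79, 81, 83, 87}, so |H| = 20.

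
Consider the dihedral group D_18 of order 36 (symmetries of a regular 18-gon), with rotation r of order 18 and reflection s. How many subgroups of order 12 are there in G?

3

|G| = 36 and 12 | 36, so subgroups of order 12 are possible by Lagrange.
The subgroups of order 12 are: {e, r^3, r^6, r^9, r^12, r^15, rs, r^4s, r^7s, r^10s, r^13s, r^16s}; {e, r^3, r^6, r^9, r^12, r^15, r^2s, r^5s, r^8s, r^11s, r^14s, r^17s}; {e, r^3, r^6, r^9, r^12, r^15, s, r^3s, r^6s, r^9s, r^12s, r^15s}.
So G has 3 subgroups of order 12.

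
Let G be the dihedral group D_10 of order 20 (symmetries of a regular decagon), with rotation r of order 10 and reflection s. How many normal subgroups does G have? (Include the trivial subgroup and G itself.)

G has 22 subgroups. Checking conjugation-invariance by order — order 1: 1/1 normal; order 2: 1/11 normal; order 4: 0/5 normal; order 5: 1/1 normal; order 10: 3/3 normal; order 20: 1/1 normal.
Total normal subgroups: 7.

7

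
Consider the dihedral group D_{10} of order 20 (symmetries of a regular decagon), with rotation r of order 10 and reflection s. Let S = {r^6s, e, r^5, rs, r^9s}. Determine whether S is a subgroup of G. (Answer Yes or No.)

Closure fails: r^5 · r^9s = r^4s ∉ S. So S is not a subgroup.

No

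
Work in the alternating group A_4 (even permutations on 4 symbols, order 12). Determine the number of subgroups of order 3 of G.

|G| = 12 and 3 | 12, so subgroups of order 3 are possible by Lagrange.
The subgroups of order 3 are: {e, (1 2 3), (1 3 2)}; {e, (1 2 4), (1 4 2)}; {e, (1 3 4), (1 4 3)}; {e, (2 3 4), (2 4 3)}.
So G has 4 subgroups of order 3.

4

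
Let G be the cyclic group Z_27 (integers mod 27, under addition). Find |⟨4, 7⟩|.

27

|⟨4⟩| = 27 and |⟨7⟩| = 27, so |H| is a multiple of lcm(27, 27) = 27 and divides |G| = 27.
Closing {4, 7} under the group operation gives all of G, so |H| = 27.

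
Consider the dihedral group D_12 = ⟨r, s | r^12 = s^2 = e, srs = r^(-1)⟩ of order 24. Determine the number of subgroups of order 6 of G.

5

|G| = 24 and 6 | 24, so subgroups of order 6 are possible by Lagrange.
The subgroups of order 6 are: {e, r^2, r^4, r^6, r^8, r^10}; {e, r^4, r^8, r^2s, r^6s, r^10s}; {e, r^4, r^8, r^3s, r^7s, r^11s}; {e, r^4, r^8, s, r^4s, r^8s}; … (5 in all).
So G has 5 subgroups of order 6.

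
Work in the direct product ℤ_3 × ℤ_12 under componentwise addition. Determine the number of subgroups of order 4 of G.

|G| = 36 and 4 | 36, so subgroups of order 4 are possible by Lagrange.
The subgroups of order 4 are: {(0,0), (0,3), (0,6), (0,9)}.
So G has 1 subgroup of order 4.

1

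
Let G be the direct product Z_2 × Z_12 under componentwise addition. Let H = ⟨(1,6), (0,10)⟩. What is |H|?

|⟨(1,6)⟩| = 2 and |⟨(0,10)⟩| = 6, so |H| is a multiple of lcm(2, 6) = 6 and divides |G| = 24.
Closing under the operation: H = {(0,0), (0,2), (0,4), (0,6), (0,8), (0,10), (1,0), (1,2), (1,4), (1,6), (1,8), (1,10)}, so |H| = 12.

12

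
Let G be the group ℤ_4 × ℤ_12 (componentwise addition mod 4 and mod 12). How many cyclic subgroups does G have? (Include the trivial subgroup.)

Group the elements of G by the cyclic subgroup they generate; each cyclic subgroup of order d accounts for φ(d) elements.
Cyclic subgroups by order — order 1: 1; order 2: 3; order 3: 1; order 4: 6; order 6: 3; order 12: 6.
Total: 20.

20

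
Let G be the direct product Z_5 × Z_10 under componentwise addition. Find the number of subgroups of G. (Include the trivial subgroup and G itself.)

16

|G| = 50, so by Lagrange every subgroup order divides 50. Divisors: 1, 2, 5, 10, 25, 50.
Subgroups by order — order 1: 1; order 2: 1; order 5: 6; order 10: 6; order 25: 1; order 50: 1.
Total: 1 + 1 + 6 + 6 + 1 + 1 = 16.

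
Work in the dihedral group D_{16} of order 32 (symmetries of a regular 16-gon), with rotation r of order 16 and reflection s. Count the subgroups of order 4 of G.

9

|G| = 32 and 4 | 32, so subgroups of order 4 are possible by Lagrange.
The subgroups of order 4 are: {e, r^8, r^2s, r^10s}; {e, r^8, r^3s, r^11s}; {e, r^4, r^8, r^12}; {e, r^8, r^4s, r^12s}; … (9 in all).
So G has 9 subgroups of order 4.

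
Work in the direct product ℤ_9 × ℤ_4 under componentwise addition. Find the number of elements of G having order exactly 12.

4

An element (a,b) has order lcm(ord(a), ord(b)); count pairs with lcm equal to 12.
Enumerating gives 4 such elements.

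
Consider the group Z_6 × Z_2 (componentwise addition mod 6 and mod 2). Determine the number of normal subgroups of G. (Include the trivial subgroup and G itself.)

10

G is abelian, so every subgroup is normal.
G has 10 subgroups in total, hence 10 normal subgroups.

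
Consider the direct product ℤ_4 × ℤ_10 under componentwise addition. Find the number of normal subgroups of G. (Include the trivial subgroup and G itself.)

G is abelian, so every subgroup is normal.
G has 16 subgroups in total, hence 16 normal subgroups.

16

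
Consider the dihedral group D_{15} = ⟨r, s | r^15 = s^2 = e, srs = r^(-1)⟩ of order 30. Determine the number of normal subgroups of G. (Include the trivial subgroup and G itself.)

G has 28 subgroups. Checking conjugation-invariance by order — order 1: 1/1 normal; order 2: 0/15 normal; order 3: 1/1 normal; order 5: 1/1 normal; order 6: 0/5 normal; order 10: 0/3 normal; order 15: 1/1 normal; order 30: 1/1 normal.
Total normal subgroups: 5.

5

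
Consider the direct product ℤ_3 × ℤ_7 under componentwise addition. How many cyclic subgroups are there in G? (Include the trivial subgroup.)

4

Each element a generates a cyclic subgroup ⟨a⟩; distinct elements may generate the same one (a cyclic group of order d has φ(d) generators).
Cyclic subgroups by order — order 1: 1; order 3: 1; order 7: 1; order 21: 1.
Total: 4.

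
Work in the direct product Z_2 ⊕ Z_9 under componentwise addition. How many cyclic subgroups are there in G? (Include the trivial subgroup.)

6

A cyclic subgroup of order d is generated by each of its φ(d) elements of order d, so the cyclic subgroups of order d number (#elements of order d)/φ(d).
Cyclic subgroups by order — order 1: 1; order 2: 1; order 3: 1; order 6: 1; order 9: 1; order 18: 1.
Total: 6.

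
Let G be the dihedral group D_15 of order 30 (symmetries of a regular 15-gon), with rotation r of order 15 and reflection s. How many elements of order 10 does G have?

No element of G has order 10 (even though 10 | 30).

0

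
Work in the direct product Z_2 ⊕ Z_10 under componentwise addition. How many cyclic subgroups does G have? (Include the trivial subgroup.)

8

Group the elements of G by the cyclic subgroup they generate; each cyclic subgroup of order d accounts for φ(d) elements.
Cyclic subgroups by order — order 1: 1; order 2: 3; order 5: 1; order 10: 3.
Total: 8.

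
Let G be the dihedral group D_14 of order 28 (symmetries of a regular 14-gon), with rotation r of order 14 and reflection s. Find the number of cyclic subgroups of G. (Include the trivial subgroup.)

A cyclic subgroup of order d is generated by each of its φ(d) elements of order d, so the cyclic subgroups of order d number (#elements of order d)/φ(d).
Cyclic subgroups by order — order 1: 1; order 2: 15; order 7: 1; order 14: 1.
Total: 18.

18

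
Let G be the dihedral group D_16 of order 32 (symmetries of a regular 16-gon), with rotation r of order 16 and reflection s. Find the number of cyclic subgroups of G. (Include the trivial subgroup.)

21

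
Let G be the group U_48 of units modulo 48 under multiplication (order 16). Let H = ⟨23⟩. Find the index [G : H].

8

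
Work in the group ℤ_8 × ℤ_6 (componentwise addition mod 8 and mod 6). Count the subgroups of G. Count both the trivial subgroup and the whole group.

22

|G| = 48, so by Lagrange every subgroup order divides 48. Divisors: 1, 2, 3, 4, 6, 8, 12, 16, 24, 48.
Subgroups by order — order 1: 1; order 2: 3; order 3: 1; order 4: 3; order 6: 3; order 8: 3; order 12: 3; order 16: 1; order 24: 3; order 48: 1.
Total: 1 + 3 + 1 + 3 + 3 + 3 + 3 + 1 + 3 + 1 = 22.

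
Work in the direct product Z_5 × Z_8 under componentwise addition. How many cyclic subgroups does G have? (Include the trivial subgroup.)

Group the elements of G by the cyclic subgroup they generate; each cyclic subgroup of order d accounts for φ(d) elements.
Cyclic subgroups by order — order 1: 1; order 2: 1; order 4: 1; order 5: 1; order 8: 1; order 10: 1; order 20: 1; order 40: 1.
Total: 8.

8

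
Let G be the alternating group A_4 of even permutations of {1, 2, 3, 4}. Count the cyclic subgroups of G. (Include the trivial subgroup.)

8

A cyclic subgroup of order d is generated by each of its φ(d) elements of order d, so the cyclic subgroups of order d number (#elements of order d)/φ(d).
Cyclic subgroups by order — order 1: 1; order 2: 3; order 3: 4.
Total: 8.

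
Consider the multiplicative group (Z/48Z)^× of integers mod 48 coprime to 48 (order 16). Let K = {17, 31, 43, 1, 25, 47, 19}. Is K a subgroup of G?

No

|K| = 7 does not divide |G| = 16, so by Lagrange K is not a subgroup.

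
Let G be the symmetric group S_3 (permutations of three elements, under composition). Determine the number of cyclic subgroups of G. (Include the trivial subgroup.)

A cyclic subgroup of order d is generated by each of its φ(d) elements of order d, so the cyclic subgroups of order d number (#elements of order d)/φ(d).
Cyclic subgroups by order — order 1: 1; order 2: 3; order 3: 1.
Total: 5.

5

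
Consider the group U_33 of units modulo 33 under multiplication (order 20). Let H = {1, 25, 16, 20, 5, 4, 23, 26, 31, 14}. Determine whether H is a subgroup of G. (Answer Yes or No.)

|H| = 10 divides |G| = 20, consistent with Lagrange.
H contains the identity, every element's inverse is in H, and H is closed under ·: it is a subgroup.
In fact H = ⟨5⟩.

Yes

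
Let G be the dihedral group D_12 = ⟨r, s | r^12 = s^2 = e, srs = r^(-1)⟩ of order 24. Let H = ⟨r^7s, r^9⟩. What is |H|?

|⟨r^7s⟩| = 2 and |⟨r^9⟩| = 4, so |H| is a multiple of lcm(2, 4) = 4 and divides |G| = 24.
Closing under the operation: H = {e, r^3, r^6, r^9, rs, r^4s, r^7s, r^10s}, so |H| = 8.

8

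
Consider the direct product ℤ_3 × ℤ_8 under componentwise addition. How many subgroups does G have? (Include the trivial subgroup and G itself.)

8

|G| = 24, so by Lagrange every subgroup order divides 24. Divisors: 1, 2, 3, 4, 6, 8, 12, 24.
Subgroups by order — order 1: 1; order 2: 1; order 3: 1; order 4: 1; order 6: 1; order 8: 1; order 12: 1; order 24: 1.
Total: 1 + 1 + 1 + 1 + 1 + 1 + 1 + 1 = 8.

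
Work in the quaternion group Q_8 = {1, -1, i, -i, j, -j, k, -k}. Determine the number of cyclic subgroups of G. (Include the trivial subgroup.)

A cyclic subgroup of order d is generated by each of its φ(d) elements of order d, so the cyclic subgroups of order d number (#elements of order d)/φ(d).
Cyclic subgroups by order — order 1: 1; order 2: 1; order 4: 3.
Total: 5.

5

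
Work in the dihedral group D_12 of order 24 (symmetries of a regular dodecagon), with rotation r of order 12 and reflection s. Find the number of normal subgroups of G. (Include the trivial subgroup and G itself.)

G has 34 subgroups. Checking conjugation-invariance by order — order 1: 1/1 normal; order 2: 1/13 normal; order 3: 1/1 normal; order 4: 1/7 normal; order 6: 1/5 normal; order 8: 0/3 normal; order 12: 3/3 normal; order 24: 1/1 normal.
Total normal subgroups: 9.

9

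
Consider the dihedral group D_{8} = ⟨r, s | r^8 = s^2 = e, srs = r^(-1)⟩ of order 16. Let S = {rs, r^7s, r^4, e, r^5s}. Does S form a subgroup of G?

|S| = 5 does not divide |G| = 16, so by Lagrange S is not a subgroup.

No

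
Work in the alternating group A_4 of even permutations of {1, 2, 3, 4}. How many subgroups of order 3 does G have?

|G| = 12 and 3 | 12, so subgroups of order 3 are possible by Lagrange.
The subgroups of order 3 are: {e, (1 2 3), (1 3 2)}; {e, (1 2 4), (1 4 2)}; {e, (1 3 4), (1 4 3)}; {e, (2 3 4), (2 4 3)}.
So G has 4 subgroups of order 3.

4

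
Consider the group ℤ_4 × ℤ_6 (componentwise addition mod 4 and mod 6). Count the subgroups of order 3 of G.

1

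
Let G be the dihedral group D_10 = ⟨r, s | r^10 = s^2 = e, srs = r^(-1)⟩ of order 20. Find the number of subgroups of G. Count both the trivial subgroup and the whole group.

22

|G| = 20, so by Lagrange every subgroup order divides 20. Divisors: 1, 2, 4, 5, 10, 20.
Subgroups by order — order 1: 1; order 2: 11; order 4: 5; order 5: 1; order 10: 3; order 20: 1.
Total: 1 + 11 + 5 + 1 + 3 + 1 = 22.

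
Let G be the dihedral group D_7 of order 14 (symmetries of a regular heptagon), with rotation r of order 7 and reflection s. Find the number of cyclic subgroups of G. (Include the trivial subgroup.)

A cyclic subgroup of order d is generated by each of its φ(d) elements of order d, so the cyclic subgroups of order d number (#elements of order d)/φ(d).
Cyclic subgroups by order — order 1: 1; order 2: 7; order 7: 1.
Total: 9.

9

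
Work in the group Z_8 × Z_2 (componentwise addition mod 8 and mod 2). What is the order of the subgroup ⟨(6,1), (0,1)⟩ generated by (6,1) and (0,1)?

|⟨(6,1)⟩| = 4 and |⟨(0,1)⟩| = 2, so |H| is a multiple of lcm(4, 2) = 4 and divides |G| = 16.
Closing under the operation: H = {(0,0), (0,1), (2,0), (2,1), (4,0), (4,1), (6,0), (6,1)}, so |H| = 8.

8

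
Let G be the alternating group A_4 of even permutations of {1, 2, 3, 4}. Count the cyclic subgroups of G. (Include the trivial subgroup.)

A cyclic subgroup of order d is generated by each of its φ(d) elements of order d, so the cyclic subgroups of order d number (#elements of order d)/φ(d).
Cyclic subgroups by order — order 1: 1; order 2: 3; order 3: 4.
Total: 8.

8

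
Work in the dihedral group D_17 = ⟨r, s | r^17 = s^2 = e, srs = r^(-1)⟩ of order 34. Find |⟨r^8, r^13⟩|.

17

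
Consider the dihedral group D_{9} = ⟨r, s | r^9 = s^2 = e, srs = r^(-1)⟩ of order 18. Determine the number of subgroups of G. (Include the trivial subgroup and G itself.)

16

|G| = 18, so by Lagrange every subgroup order divides 18. Divisors: 1, 2, 3, 6, 9, 18.
Subgroups by order — order 1: 1; order 2: 9; order 3: 1; order 6: 3; order 9: 1; order 18: 1.
Total: 1 + 9 + 1 + 3 + 1 + 1 = 16.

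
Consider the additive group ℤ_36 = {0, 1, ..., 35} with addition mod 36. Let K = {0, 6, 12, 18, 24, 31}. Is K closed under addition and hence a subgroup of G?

6 ∈ K but its inverse 30 ∉ K, so K is not a subgroup.

No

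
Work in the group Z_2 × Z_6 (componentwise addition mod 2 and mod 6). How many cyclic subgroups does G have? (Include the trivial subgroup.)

8

Each element a generates a cyclic subgroup ⟨a⟩; distinct elements may generate the same one (a cyclic group of order d has φ(d) generators).
Cyclic subgroups by order — order 1: 1; order 2: 3; order 3: 1; order 6: 3.
Total: 8.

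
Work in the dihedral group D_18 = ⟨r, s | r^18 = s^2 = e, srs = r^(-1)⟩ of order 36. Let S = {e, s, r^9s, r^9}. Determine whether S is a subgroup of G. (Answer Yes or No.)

|S| = 4 divides |G| = 36, consistent with Lagrange.
S contains the identity, every element's inverse is in S, and S is closed under ·: it is a subgroup.

Yes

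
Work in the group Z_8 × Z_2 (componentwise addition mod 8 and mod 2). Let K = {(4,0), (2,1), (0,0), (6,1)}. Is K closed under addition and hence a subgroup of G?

|K| = 4 divides |G| = 16, consistent with Lagrange.
K contains the identity, every element's inverse is in K, and K is closed under +: it is a subgroup.
In fact K = ⟨(6,1)⟩.

Yes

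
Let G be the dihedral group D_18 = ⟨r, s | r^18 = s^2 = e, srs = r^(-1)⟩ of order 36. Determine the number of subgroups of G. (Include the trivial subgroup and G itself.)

45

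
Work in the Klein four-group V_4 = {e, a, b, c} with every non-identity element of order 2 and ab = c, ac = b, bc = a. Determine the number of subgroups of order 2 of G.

|G| = 4 and 2 | 4, so subgroups of order 2 are possible by Lagrange.
The subgroups of order 2 are: {e, a}; {e, b}; {e, c}.
So G has 3 subgroups of order 2.

3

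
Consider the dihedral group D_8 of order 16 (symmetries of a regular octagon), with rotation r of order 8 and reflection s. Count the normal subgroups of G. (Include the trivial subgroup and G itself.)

G has 19 subgroups. Checking conjugation-invariance by order — order 1: 1/1 normal; order 2: 1/9 normal; order 4: 1/5 normal; order 8: 3/3 normal; order 16: 1/1 normal.
Total normal subgroups: 7.

7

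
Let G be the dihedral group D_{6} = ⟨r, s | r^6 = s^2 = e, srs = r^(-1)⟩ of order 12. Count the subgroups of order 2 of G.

|G| = 12 and 2 | 12, so subgroups of order 2 are possible by Lagrange.
The subgroups of order 2 are: {e, r^2s}; {e, r^3}; {e, r^3s}; {e, r^4s}; … (7 in all).
So G has 7 subgroups of order 2.

7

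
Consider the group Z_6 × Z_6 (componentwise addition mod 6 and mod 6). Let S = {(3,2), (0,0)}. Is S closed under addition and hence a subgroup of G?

No

(3,2) ∈ S but its inverse (3,4) ∉ S, so S is not a subgroup.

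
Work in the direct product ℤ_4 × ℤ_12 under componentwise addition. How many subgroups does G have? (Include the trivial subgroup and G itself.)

30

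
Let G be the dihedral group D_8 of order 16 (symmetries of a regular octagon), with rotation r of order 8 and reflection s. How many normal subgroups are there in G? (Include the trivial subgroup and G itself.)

G has 19 subgroups. Checking conjugation-invariance by order — order 1: 1/1 normal; order 2: 1/9 normal; order 4: 1/5 normal; order 8: 3/3 normal; order 16: 1/1 normal.
Total normal subgroups: 7.

7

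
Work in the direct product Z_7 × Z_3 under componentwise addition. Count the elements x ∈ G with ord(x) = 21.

An element (a,b) has order lcm(ord(a), ord(b)); count pairs with lcm equal to 21.
Enumerating gives 12 such elements.

12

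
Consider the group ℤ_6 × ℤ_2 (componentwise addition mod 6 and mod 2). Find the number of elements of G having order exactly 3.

2

An element (a,b) has order lcm(ord(a), ord(b)); count pairs with lcm equal to 3.
Enumerating gives 2 such elements.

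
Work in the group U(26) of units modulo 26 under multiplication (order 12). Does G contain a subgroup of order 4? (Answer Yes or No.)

Yes

4 | 12. A subgroup of order 4 is {1, 5, 21, 25}.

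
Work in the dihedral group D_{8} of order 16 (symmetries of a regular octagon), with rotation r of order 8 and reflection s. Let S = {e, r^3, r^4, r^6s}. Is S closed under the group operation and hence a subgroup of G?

r^3 ∈ S but its inverse r^5 ∉ S, so S is not a subgroup.

No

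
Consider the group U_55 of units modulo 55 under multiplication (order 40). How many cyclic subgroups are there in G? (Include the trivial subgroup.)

12

Group the elements of G by the cyclic subgroup they generate; each cyclic subgroup of order d accounts for φ(d) elements.
Cyclic subgroups by order — order 1: 1; order 2: 3; order 4: 2; order 5: 1; order 10: 3; order 20: 2.
Total: 12.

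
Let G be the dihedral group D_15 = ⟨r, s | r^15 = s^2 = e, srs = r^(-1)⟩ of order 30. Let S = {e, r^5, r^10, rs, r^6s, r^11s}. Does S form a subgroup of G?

|S| = 6 divides |G| = 30, consistent with Lagrange.
S contains the identity, every element's inverse is in S, and S is closed under ·: it is a subgroup.

Yes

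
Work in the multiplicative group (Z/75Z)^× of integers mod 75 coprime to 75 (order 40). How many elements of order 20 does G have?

16

Enumerating element orders in G gives 16 elements of order 20.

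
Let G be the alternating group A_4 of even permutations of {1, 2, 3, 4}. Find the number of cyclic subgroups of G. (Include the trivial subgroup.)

Each element a generates a cyclic subgroup ⟨a⟩; distinct elements may generate the same one (a cyclic group of order d has φ(d) generators).
Cyclic subgroups by order — order 1: 1; order 2: 3; order 3: 4.
Total: 8.

8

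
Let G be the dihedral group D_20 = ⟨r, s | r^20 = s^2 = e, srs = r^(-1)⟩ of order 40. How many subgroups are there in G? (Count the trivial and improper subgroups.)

48

|G| = 40, so by Lagrange every subgroup order divides 40. Divisors: 1, 2, 4, 5, 8, 10, 20, 40.
Subgroups by order — order 1: 1; order 2: 21; order 4: 11; order 5: 1; order 8: 5; order 10: 5; order 20: 3; order 40: 1.
Total: 1 + 21 + 11 + 1 + 5 + 5 + 3 + 1 = 48.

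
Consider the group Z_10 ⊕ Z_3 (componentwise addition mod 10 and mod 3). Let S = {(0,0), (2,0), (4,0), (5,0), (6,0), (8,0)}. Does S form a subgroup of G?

Closure fails: (4,0) + (5,0) = (9,0) ∉ S. So S is not a subgroup.

No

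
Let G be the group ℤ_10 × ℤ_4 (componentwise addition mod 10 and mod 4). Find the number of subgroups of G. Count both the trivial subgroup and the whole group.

16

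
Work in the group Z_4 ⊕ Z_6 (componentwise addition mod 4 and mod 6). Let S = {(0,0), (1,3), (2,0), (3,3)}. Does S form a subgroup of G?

|S| = 4 divides |G| = 24, consistent with Lagrange.
S contains the identity, every element's inverse is in S, and S is closed under +: it is a subgroup.
In fact S = ⟨(3,3)⟩.

Yes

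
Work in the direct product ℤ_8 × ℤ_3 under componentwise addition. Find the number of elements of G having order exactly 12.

An element (a,b) has order lcm(ord(a), ord(b)); count pairs with lcm equal to 12.
Enumerating gives 4 such elements.

4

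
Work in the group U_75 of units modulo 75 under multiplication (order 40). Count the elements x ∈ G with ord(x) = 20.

16

Enumerating element orders in G gives 16 elements of order 20.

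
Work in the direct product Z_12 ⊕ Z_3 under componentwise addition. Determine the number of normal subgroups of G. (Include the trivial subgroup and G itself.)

18

G is abelian, so every subgroup is normal.
G has 18 subgroups in total, hence 18 normal subgroups.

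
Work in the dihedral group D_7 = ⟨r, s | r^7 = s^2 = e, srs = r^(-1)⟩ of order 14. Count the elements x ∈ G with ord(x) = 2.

7

The elements of order 2 are: s, rs, r^2s, r^3s, r^4s, r^5s, r^6s.
That's 7.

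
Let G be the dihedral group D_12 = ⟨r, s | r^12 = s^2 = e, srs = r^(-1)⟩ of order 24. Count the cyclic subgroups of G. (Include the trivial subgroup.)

18

A cyclic subgroup of order d is generated by each of its φ(d) elements of order d, so the cyclic subgroups of order d number (#elements of order d)/φ(d).
Cyclic subgroups by order — order 1: 1; order 2: 13; order 3: 1; order 4: 1; order 6: 1; order 12: 1.
Total: 18.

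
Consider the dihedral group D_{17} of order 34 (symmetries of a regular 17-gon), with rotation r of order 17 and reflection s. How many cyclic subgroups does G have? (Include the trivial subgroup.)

Group the elements of G by the cyclic subgroup they generate; each cyclic subgroup of order d accounts for φ(d) elements.
Cyclic subgroups by order — order 1: 1; order 2: 17; order 17: 1.
Total: 19.

19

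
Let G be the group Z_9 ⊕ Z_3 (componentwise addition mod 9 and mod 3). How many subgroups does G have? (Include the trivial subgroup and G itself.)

|G| = 27, so by Lagrange every subgroup order divides 27. Divisors: 1, 3, 9, 27.
Subgroups by order — order 1: 1; order 3: 4; order 9: 4; order 27: 1.
Total: 1 + 4 + 4 + 1 = 10.

10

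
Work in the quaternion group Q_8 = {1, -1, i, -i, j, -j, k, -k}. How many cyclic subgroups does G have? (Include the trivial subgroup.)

5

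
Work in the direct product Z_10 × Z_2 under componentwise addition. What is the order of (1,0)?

The order of (1,0) in Z_10 × Z_2 is lcm(ord(1) in Z_10, ord(0) in Z_2).
ord(1) = 10 and ord(0) = 1, so |⟨(1,0)⟩| = lcm(10, 1) = 10.

10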